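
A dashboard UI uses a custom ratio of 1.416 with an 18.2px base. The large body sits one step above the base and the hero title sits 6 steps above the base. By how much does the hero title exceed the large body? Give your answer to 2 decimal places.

Step 1: 18.2 × 1.416 = 25.7712px
Step 6: 18.2 × 1.416⁶ = 146.7070px
Difference: 146.7070 − 25.7712 = 120.9358px

120.94px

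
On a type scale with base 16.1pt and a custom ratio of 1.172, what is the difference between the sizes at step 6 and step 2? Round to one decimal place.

Step 2: 16.1 × 1.172² = 22.115pt
Step 6: 16.1 × 1.172⁶ = 41.725pt
Difference: 41.725 − 22.115 = 19.610pt

19.6pt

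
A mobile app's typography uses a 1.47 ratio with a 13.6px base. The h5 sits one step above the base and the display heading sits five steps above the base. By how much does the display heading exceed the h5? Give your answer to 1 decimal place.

73.4px

Step 1: 13.6 × 1.47 = 19.992px
Step 5: 13.6 × 1.47⁵ = 93.352px
Difference: 93.352 − 19.992 = 73.360px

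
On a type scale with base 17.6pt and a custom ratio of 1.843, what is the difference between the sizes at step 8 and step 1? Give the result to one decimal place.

2310.3pt

Step 1: 17.6 × 1.843 = 32.437pt
Step 8: 17.6 × 1.843⁸ = 2342.693pt
Difference: 2342.693 − 32.437 = 2310.256pt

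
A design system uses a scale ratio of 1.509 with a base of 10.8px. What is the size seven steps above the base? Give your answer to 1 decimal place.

192.4px

Each step on a modular scale multiplies by the ratio, so the size n steps from the base is base × ratioⁿ.
10.8 × 1.509⁷ = 10.8 × 17.81659 ≈ 192.42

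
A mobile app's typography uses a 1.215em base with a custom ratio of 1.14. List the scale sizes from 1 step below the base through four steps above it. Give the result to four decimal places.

1.0658em, 1.2150em, 1.3851em, 1.5790em, 1.8001em, 2.0521em

Step -1: 1.215 ÷ 1.14 = 1.0658
Step 0: 1.215em
Step 1: 1.215 × 1.14 = 1.3851
Step 2: 1.215 × 1.14² = 1.5790
Step 3: 1.215 × 1.14³ = 1.8001
Step 4: 1.215 × 1.14⁴ = 2.0521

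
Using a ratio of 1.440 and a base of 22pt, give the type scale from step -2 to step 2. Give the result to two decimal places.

10.61pt, 15.28pt, 22.00pt, 31.68pt, 45.62pt

Step -2: 22.0 ÷ 1.440² = 10.61
Step -1: 22.0 ÷ 1.440 = 15.28
Step 0: 22pt
Step 1: 22.0 × 1.440 = 31.68
Step 2: 22.0 × 1.440² = 45.62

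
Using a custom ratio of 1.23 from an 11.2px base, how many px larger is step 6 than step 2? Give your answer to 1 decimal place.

Step 2: 11.2 × 1.23² = 16.944px
Step 6: 11.2 × 1.23⁶ = 38.784px
Difference: 38.784 − 16.944 = 21.840px

21.8px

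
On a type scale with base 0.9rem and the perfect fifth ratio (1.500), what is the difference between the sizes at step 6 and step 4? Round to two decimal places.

Step 4: 0.9 × 1.500⁴ = 4.5563rem
Step 6: 0.9 × 1.500⁶ = 10.2516rem
Difference: 10.2516 − 4.5563 = 5.6953rem

5.70rem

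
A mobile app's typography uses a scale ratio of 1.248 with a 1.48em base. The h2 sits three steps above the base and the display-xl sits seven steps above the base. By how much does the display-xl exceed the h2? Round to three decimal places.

Step 3: 1.48 × 1.248³ = 2.87677em
Step 7: 1.48 × 1.248⁷ = 6.97853em
Difference: 6.97853 − 2.87677 = 4.10176em

4.102em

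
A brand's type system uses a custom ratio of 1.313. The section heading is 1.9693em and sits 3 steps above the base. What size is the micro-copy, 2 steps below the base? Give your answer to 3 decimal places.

0.505em

1.9693 ÷ 1.313⁵ = 1.9693 ÷ 3.90233 ≈ 0.505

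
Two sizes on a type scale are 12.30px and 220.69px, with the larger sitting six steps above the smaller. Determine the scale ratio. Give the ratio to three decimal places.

r⁶ = 220.69 / 12.30, so r = (220.69/12.30)^(1/6).
r = 17.9423^(1/6) ≈ 1.6180

1.618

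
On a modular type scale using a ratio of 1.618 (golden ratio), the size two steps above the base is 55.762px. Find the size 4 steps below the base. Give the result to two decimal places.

The gap is -4 − (2) = -6 steps, so the factor is 1.618^-6.
55.762 ÷ 1.618⁶ = 55.762 ÷ 17.94201 ≈ 3.108

3.11px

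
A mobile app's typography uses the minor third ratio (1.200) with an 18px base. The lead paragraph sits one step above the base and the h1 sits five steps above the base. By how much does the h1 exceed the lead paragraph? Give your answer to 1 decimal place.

Step 1: 18.0 × 1.200 = 21.600px
Step 5: 18.0 × 1.200⁵ = 44.790px
Difference: 44.790 − 21.600 = 23.190px

23.2px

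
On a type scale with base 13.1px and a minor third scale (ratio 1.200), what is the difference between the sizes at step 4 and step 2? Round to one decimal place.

8.3px

Step 2: 13.1 × 1.200² = 18.864px
Step 4: 13.1 × 1.200⁴ = 27.164px
Difference: 27.164 − 18.864 = 8.300px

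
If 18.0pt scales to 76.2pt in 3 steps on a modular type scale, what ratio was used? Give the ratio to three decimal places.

r³ = 76.2 / 18.0, so r = (76.2/18.0)^(1/3).
r = 4.2333^(1/3) ≈ 1.6177

1.618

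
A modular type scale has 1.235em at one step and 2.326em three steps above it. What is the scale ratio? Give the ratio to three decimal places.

1.235

The ratio satisfies 1.235 × r³ = 2.326, so r = (2.326 / 1.235)^(1/3).
r = 1.8834^(1/3) ≈ 1.2349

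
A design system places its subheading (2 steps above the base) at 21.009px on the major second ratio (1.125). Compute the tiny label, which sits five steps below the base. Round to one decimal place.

21.009 ÷ 1.125⁷ = 21.009 ÷ 2.28070 ≈ 9.212

9.2px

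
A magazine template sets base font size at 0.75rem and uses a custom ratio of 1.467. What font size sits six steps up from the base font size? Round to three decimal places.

A modular type scale is a geometric sequence: sizeₙ = base × rⁿ.
0.75 × 1.467⁶ = 0.75 × 9.96737 ≈ 7.476

7.476rem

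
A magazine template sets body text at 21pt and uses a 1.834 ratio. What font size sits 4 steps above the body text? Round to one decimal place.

Each step on a modular scale multiplies by the ratio, so the size n steps from the base is base × ratioⁿ.
21.0 × 1.834⁴ = 21.0 × 11.31351 ≈ 237.58

237.6pt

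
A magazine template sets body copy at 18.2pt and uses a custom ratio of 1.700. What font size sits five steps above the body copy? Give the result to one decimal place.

258.4pt

Every step multiplies by the scale ratio.
18.2 × 1.700⁵ = 18.2 × 14.19857 ≈ 258.41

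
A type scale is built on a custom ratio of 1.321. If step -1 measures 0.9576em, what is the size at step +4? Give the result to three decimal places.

3.852em

0.9576 × 1.321⁵ = 0.9576 × 4.02267 ≈ 3.852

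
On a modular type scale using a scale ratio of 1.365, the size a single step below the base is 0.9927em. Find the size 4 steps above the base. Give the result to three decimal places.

4.704em

The gap is 4 − (-1) = 5 steps, so the factor is 1.365^5.
0.9927 × 1.365⁵ = 0.9927 × 4.73874 ≈ 4.704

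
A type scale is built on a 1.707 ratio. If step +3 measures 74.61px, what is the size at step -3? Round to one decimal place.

3.0px

74.61 ÷ 1.707⁶ = 74.61 ÷ 24.74008 ≈ 3.016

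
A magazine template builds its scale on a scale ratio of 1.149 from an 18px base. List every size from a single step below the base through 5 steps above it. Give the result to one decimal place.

15.7px, 18.0px, 20.7px, 23.8px, 27.3px, 31.4px, 36.0px

Step -1: 18.0 ÷ 1.149 = 15.7
Step 0: 18px
Step 1: 18.0 × 1.149 = 20.7
Step 2: 18.0 × 1.149² = 23.8
Step 3: 18.0 × 1.149³ = 27.3
Step 4: 18.0 × 1.149⁴ = 31.4
Step 5: 18.0 × 1.149⁵ = 36.0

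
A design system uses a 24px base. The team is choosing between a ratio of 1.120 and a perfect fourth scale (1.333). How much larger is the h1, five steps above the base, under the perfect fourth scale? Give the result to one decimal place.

58.7px

At 1.120: 24.0 × 1.120⁵ = 42.296px
Perfect fourth: 24.0 × 1.333⁵ = 101.009px
Difference: 101.009 − 42.296 = 58.713px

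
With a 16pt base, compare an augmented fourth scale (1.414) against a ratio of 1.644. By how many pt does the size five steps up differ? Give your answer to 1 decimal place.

Augmented fourth: 16.0 × 1.414⁵ = 90.441pt
At 1.644: 16.0 × 1.644⁵ = 192.145pt
Difference: 192.145 − 90.441 = 101.704pt

101.7pt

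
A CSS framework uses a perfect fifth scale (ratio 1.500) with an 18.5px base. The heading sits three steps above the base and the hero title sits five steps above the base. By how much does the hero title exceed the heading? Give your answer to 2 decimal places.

Step 3: 18.5 × 1.500³ = 62.4375px
Step 5: 18.5 × 1.500⁵ = 140.4844px
Difference: 140.4844 − 62.4375 = 78.0469px

78.05px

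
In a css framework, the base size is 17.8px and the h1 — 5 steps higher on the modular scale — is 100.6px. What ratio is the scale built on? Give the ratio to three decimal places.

1.414

The ratio satisfies 17.8 × r⁵ = 100.6, so r = (100.6 / 17.8)^(1/5).
r = 5.6517^(1/5) ≈ 1.4140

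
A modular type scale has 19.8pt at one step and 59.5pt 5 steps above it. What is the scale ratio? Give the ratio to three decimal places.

The ratio satisfies 19.8 × r⁵ = 59.5, so r = (59.5 / 19.8)^(1/5).
r = 3.0051^(1/5) ≈ 1.2462

1.246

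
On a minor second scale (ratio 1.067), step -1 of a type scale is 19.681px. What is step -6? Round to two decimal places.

Moving from step -1 to step -6 is 5 steps down, so divide by r⁵.
19.681 ÷ 1.067⁵ = 19.681 ÷ 1.38300 ≈ 14.231

14.23px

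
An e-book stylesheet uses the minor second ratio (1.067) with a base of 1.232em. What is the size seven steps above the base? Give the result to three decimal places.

1.232 × 1.067⁷ = 1.232 × 1.57453 ≈ 1.940

1.940em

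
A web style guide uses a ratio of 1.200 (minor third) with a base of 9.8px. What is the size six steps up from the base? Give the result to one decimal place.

29.3px

Each step on a modular scale multiplies by the ratio, so the size n steps from the base is base × ratioⁿ.
9.8 × 1.200⁶ = 9.8 × 2.98598 ≈ 29.26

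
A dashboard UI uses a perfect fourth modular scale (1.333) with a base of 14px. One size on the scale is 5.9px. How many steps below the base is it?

1.333ⁿ = 14 / 5.9 = 2.3729
n = ln(2.3729) / ln(1.333) = 0.8641 / 0.2874 ≈ 3.01

3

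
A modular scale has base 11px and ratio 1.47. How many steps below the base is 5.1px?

2

1.47ⁿ = 11 / 5.1 = 2.1569
n = ln(2.1569) / ln(1.47) = 0.7687 / 0.3853 ≈ 2.00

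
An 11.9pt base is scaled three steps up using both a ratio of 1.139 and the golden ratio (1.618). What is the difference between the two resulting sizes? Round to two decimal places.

At 1.139: 11.9 × 1.139³ = 17.5840pt
Golden ratio: 11.9 × 1.618³ = 50.4060pt
Difference: 50.4060 − 17.5840 = 32.8220pt

32.82pt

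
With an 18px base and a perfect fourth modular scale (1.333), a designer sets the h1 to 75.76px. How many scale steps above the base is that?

1.333ⁿ = 75.76 / 18 = 4.2089
n = ln(4.2089) / ln(1.333) = 1.4372 / 0.2874 ≈ 5.00

5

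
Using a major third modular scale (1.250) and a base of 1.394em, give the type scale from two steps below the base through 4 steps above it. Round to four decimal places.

0.8922em, 1.1152em, 1.3940em, 1.7425em, 2.1781em, 2.7227em, 3.4033em

Step -2: 1.394 ÷ 1.250² = 0.8922
Step -1: 1.394 ÷ 1.250 = 1.1152
Step 0: 1.394em
Step 1: 1.394 × 1.250 = 1.7425
Step 2: 1.394 × 1.250² = 2.1781
Step 3: 1.394 × 1.250³ = 2.7227
Step 4: 1.394 × 1.250⁴ = 3.4033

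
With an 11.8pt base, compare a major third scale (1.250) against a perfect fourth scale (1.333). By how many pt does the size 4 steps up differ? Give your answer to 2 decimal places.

8.45pt

Major third: 11.8 × 1.250⁴ = 28.8086pt
Perfect fourth: 11.8 × 1.333⁴ = 37.2565pt
Difference: 37.2565 − 28.8086 = 8.4479pt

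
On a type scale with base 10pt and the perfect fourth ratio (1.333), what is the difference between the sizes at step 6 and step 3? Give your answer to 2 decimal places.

32.42pt

Step 3: 10.0 × 1.333³ = 23.6859pt
Step 6: 10.0 × 1.333⁶ = 56.1023pt
Difference: 56.1023 − 23.6859 = 32.4164pt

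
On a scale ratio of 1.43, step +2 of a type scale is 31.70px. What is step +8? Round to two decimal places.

271.07px

Moving from step +2 to step +8 is 6 steps up, so multiply by r⁶.
31.70 × 1.43⁶ = 31.70 × 8.55099 ≈ 271.066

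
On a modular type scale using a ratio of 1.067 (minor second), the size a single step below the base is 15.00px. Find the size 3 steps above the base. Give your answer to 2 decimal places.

19.44px

15.00 × 1.067⁴ = 15.00 × 1.29616 ≈ 19.442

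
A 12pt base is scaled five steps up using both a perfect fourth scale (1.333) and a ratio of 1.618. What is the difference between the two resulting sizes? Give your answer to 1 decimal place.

82.6pt

Perfect fourth: 12.0 × 1.333⁵ = 50.505pt
At 1.618: 12.0 × 1.618⁵ = 133.068pt
Difference: 133.068 − 50.505 = 82.563pt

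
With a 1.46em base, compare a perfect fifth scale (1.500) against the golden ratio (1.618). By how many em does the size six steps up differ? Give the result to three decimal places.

Perfect fifth: 1.46 × 1.500⁶ = 16.63031em
Golden ratio: 1.46 × 1.618⁶ = 26.19534em
Difference: 26.19534 − 16.63031 = 9.56503em

9.565em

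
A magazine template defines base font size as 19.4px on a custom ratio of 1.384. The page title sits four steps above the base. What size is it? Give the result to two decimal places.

Each step on a modular scale multiplies by the ratio, so the size n steps from the base is base × ratioⁿ.
19.4 × 1.384⁴ = 19.4 × 3.66897 ≈ 71.18

71.18px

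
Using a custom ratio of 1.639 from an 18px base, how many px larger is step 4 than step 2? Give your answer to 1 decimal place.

Step 2: 18.0 × 1.639² = 48.354px
Step 4: 18.0 × 1.639⁴ = 129.894px
Difference: 129.894 − 48.354 = 81.540px

81.5px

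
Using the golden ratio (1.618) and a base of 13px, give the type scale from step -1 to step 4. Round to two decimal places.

8.03px, 13.00px, 21.03px, 34.03px, 55.07px, 89.10px

Step -1: 13.0 ÷ 1.618 = 8.03
Step 0: 13px
Step 1: 13.0 × 1.618 = 21.03
Step 2: 13.0 × 1.618² = 34.03
Step 3: 13.0 × 1.618³ = 55.07
Step 4: 13.0 × 1.618⁴ = 89.10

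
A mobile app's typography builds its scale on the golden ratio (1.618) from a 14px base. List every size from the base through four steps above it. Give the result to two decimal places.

14.00px, 22.65px, 36.65px, 59.30px, 95.95px

Step 0: 14px
Step 1: 14.0 × 1.618 = 22.65
Step 2: 14.0 × 1.618² = 36.65
Step 3: 14.0 × 1.618³ = 59.30
Step 4: 14.0 × 1.618⁴ = 95.95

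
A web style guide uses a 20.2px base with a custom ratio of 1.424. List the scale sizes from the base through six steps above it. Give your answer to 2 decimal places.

20.20px, 28.76px, 40.96px, 58.33px, 83.06px, 118.28px, 168.43px

Step 0: 20.2px
Step 1: 20.2 × 1.424 = 28.76
Step 2: 20.2 × 1.424² = 40.96
Step 3: 20.2 × 1.424³ = 58.33
Step 4: 20.2 × 1.424⁴ = 83.06
Step 5: 20.2 × 1.424⁵ = 118.28
Step 6: 20.2 × 1.424⁶ = 168.43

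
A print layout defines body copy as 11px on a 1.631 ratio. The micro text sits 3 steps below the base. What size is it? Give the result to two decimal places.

2.54px

A modular type scale is a geometric sequence: sizeₙ = base × rⁿ.
11.0 ÷ 1.631³ = 11.0 ÷ 4.33872 ≈ 2.54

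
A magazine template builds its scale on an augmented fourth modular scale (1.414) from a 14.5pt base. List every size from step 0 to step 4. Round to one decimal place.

Step 0: 14.5pt
Step 1: 14.5 × 1.414 = 20.5
Step 2: 14.5 × 1.414² = 29.0
Step 3: 14.5 × 1.414³ = 41.0
Step 4: 14.5 × 1.414⁴ = 58.0

14.5pt, 20.5pt, 29.0pt, 41.0pt, 58.0pt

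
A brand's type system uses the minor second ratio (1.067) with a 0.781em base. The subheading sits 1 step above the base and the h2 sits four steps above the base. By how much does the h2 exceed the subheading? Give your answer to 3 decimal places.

Step 1: 0.781 × 1.067 = 0.83333em
Step 4: 0.781 × 1.067⁴ = 1.01230em
Difference: 1.01230 − 0.83333 = 0.17897em

0.179em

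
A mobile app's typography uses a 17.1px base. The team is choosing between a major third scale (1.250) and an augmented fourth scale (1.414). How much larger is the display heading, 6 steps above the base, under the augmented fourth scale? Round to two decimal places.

Major third: 17.1 × 1.250⁶ = 65.2313px
Augmented fourth: 17.1 × 1.414⁶ = 136.6761px
Difference: 136.6761 − 65.2313 = 71.4448px

71.44px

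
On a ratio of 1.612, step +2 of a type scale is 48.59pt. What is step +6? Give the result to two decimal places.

48.59 × 1.612⁴ = 48.59 × 6.75243 ≈ 328.101

328.10pt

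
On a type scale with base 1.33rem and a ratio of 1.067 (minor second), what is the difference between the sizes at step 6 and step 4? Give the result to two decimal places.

Step 4: 1.33 × 1.067⁴ = 1.7239rem
Step 6: 1.33 × 1.067⁶ = 1.9626rem
Difference: 1.9626 − 1.7239 = 0.2387rem

0.24rem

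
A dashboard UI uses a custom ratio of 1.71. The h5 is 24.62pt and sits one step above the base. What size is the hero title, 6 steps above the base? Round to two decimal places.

24.62 × 1.71⁵ = 24.62 × 14.62112 ≈ 359.972

359.97pt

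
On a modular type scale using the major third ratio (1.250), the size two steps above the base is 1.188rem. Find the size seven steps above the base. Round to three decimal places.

3.625rem

1.188 × 1.250⁵ = 1.188 × 3.05176 ≈ 3.625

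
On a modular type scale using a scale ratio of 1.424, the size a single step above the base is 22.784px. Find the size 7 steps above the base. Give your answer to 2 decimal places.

Moving from step +1 to step +7 is 6 steps up, so multiply by r⁶.
22.784 × 1.424⁶ = 22.784 × 8.33796 ≈ 189.972

189.97px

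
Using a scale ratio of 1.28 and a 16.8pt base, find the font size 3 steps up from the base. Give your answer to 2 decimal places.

16.8 × 1.28³ = 16.8 × 2.09715 ≈ 35.23

35.23pt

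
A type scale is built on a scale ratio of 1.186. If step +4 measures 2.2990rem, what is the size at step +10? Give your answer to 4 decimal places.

The gap is 10 − (4) = 6 steps, so the factor is 1.186^6.
2.2990 × 1.186⁶ = 2.2990 × 2.78297 ≈ 6.3980

6.3980rem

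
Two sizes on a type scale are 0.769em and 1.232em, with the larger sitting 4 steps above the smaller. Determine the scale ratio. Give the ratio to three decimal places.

The ratio satisfies 0.769 × r⁴ = 1.232, so r = (1.232 / 0.769)^(1/4).
r = 1.6021^(1/4) ≈ 1.1250

1.125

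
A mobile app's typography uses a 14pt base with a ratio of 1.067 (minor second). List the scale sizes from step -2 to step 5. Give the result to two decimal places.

12.30pt, 13.12pt, 14.00pt, 14.94pt, 15.94pt, 17.01pt, 18.15pt, 19.36pt

Step -2: 14.0 ÷ 1.067² = 12.30
Step -1: 14.0 ÷ 1.067 = 13.12
Step 0: 14pt
Step 1: 14.0 × 1.067 = 14.94
Step 2: 14.0 × 1.067² = 15.94
Step 3: 14.0 × 1.067³ = 17.01
Step 4: 14.0 × 1.067⁴ = 18.15
Step 5: 14.0 × 1.067⁵ = 19.36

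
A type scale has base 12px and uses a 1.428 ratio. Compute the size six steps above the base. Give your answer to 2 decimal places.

101.75px

12.0 × 1.428⁶ = 12.0 × 8.47948 ≈ 101.75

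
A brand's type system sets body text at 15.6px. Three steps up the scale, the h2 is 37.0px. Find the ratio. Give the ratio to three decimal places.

1.334

The ratio satisfies 15.6 × r³ = 37.0, so r = (37.0 / 15.6)^(1/3).
r = 2.3718^(1/3) ≈ 1.3336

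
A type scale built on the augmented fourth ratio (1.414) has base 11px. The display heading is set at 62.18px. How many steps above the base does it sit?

1.414ⁿ = 62.18 / 11 = 5.6527
n = ln(5.6527) / ln(1.414) = 1.7321 / 0.3464 ≈ 5.00

5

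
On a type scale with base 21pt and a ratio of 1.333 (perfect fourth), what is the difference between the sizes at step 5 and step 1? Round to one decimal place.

60.4pt

Step 1: 21.0 × 1.333 = 27.993pt
Step 5: 21.0 × 1.333⁵ = 88.383pt
Difference: 88.383 − 27.993 = 60.390pt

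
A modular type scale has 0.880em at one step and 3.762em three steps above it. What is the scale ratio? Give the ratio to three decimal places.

1.623

r³ = 3.762 / 0.880, so r = (3.762/0.880)^(1/3).
r = 4.2750^(1/3) ≈ 1.6230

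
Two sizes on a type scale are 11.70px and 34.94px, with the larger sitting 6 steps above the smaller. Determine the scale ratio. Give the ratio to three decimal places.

r⁶ = 34.94 / 11.70, so r = (34.94/11.70)^(1/6).
r = 2.9863^(1/6) ≈ 1.2000

1.200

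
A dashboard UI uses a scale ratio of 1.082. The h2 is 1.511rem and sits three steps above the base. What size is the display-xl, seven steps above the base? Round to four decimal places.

2.0710rem

1.511 × 1.082⁴ = 1.511 × 1.37059 ≈ 2.0710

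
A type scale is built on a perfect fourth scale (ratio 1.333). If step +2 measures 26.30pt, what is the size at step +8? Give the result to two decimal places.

147.55pt

26.30 × 1.333⁶ = 26.30 × 5.61023 ≈ 147.549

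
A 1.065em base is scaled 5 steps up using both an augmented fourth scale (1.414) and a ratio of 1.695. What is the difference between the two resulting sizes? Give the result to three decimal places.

Augmented fourth: 1.065 × 1.414⁵ = 6.02000em
At 1.695: 1.065 × 1.695⁵ = 14.90041em
Difference: 14.90041 − 6.02000 = 8.88041em

8.880em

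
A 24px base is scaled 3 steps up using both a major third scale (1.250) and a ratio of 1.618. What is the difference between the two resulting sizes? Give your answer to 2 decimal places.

Major third: 24.0 × 1.250³ = 46.8750px
At 1.618: 24.0 × 1.618³ = 101.6592px
Difference: 101.6592 − 46.8750 = 54.7842px

54.78px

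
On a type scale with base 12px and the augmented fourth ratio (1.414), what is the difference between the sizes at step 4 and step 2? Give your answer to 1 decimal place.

Step 2: 12.0 × 1.414² = 23.993px
Step 4: 12.0 × 1.414⁴ = 47.971px
Difference: 47.971 − 23.993 = 23.978px

24.0px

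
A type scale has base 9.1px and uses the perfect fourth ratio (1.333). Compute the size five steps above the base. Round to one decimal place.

Every step multiplies by the scale ratio.
9.1 × 1.333⁵ = 9.1 × 4.20873 ≈ 38.30

38.3px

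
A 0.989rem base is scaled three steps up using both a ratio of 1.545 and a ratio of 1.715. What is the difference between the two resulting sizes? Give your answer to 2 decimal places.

At 1.545: 0.989 × 1.545³ = 3.6474rem
At 1.715: 0.989 × 1.715³ = 4.9887rem
Difference: 4.9887 − 3.6474 = 1.3413rem

1.34rem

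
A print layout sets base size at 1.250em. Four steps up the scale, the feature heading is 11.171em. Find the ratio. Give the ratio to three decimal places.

The ratio satisfies 1.250 × r⁴ = 11.171, so r = (11.171 / 1.250)^(1/4).
r = 8.9368^(1/4) ≈ 1.7290

1.729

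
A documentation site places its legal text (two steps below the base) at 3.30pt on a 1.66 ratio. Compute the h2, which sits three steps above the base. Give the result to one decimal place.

41.6pt

The gap is 3 − (-2) = 5 steps, so the factor is 1.66^5.
3.30 × 1.66⁵ = 3.30 × 12.60493 ≈ 41.596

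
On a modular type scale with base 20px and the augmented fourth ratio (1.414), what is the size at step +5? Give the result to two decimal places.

Each step on a modular scale multiplies by the ratio, so the size n steps from the base is base × ratioⁿ.
20.0 × 1.414⁵ = 20.0 × 5.65258 ≈ 113.05

113.05px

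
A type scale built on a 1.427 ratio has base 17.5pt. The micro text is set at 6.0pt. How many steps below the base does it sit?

1.427ⁿ = 17.5 / 6.0 = 2.9167
n = ln(2.9167) / ln(1.427) = 1.0704 / 0.3556 ≈ 3.01

3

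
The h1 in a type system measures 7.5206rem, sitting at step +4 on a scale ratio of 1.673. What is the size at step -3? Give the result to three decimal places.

0.205rem

7.5206 ÷ 1.673⁷ = 7.5206 ÷ 36.68357 ≈ 0.205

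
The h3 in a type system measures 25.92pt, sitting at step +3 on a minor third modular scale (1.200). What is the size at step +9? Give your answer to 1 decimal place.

77.4pt

The gap is 9 − (3) = 6 steps, so the factor is 1.200^6.
25.92 × 1.200⁶ = 25.92 × 2.98598 ≈ 77.397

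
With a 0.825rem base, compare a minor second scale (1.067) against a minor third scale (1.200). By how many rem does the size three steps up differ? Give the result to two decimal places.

0.42rem

Minor second: 0.825 × 1.067³ = 1.0022rem
Minor third: 0.825 × 1.200³ = 1.4256rem
Difference: 1.4256 − 1.0022 = 0.4234rem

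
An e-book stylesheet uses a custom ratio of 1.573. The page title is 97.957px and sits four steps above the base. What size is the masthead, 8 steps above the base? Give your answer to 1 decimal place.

97.957 × 1.573⁴ = 97.957 × 6.12230 ≈ 599.723

599.7px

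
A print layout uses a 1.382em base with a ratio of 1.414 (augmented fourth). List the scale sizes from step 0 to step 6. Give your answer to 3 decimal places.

Step 0: 1.382em
Step 1: 1.382 × 1.414 = 1.954
Step 2: 1.382 × 1.414² = 2.763
Step 3: 1.382 × 1.414³ = 3.907
Step 4: 1.382 × 1.414⁴ = 5.525
Step 5: 1.382 × 1.414⁵ = 7.812
Step 6: 1.382 × 1.414⁶ = 11.046

1.382em, 1.954em, 2.763em, 3.907em, 5.525em, 7.812em, 11.046em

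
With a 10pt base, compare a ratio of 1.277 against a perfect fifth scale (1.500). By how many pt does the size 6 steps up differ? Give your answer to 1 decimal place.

70.5pt

At 1.277: 10.0 × 1.277⁶ = 43.366pt
Perfect fifth: 10.0 × 1.500⁶ = 113.906pt
Difference: 113.906 − 43.366 = 70.540pt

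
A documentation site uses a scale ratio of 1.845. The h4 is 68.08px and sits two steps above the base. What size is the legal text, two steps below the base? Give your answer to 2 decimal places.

5.88px

Moving from step +2 to step -2 is 4 steps down, so divide by r⁴.
68.08 ÷ 1.845⁴ = 68.08 ÷ 11.58739 ≈ 5.875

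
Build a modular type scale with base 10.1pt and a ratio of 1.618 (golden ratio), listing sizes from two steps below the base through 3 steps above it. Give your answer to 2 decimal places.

3.86pt, 6.24pt, 10.10pt, 16.34pt, 26.44pt, 42.78pt

Step -2: 10.1 ÷ 1.618² = 3.86
Step -1: 10.1 ÷ 1.618 = 6.24
Step 0: 10.1pt
Step 1: 10.1 × 1.618 = 16.34
Step 2: 10.1 × 1.618² = 26.44
Step 3: 10.1 × 1.618³ = 42.78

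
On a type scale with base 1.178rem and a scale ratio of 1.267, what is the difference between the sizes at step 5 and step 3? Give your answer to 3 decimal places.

1.450rem

Step 3: 1.178 × 1.267³ = 2.39594rem
Step 5: 1.178 × 1.267⁵ = 3.84617rem
Difference: 3.84617 − 2.39594 = 1.45023rem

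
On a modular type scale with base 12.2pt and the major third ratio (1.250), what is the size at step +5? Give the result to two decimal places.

12.2 × 1.250⁵ = 12.2 × 3.05176 ≈ 37.23

37.23pt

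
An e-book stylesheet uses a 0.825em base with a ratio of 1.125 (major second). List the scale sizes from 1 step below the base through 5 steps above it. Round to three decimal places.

0.733em, 0.825em, 0.928em, 1.044em, 1.175em, 1.321em, 1.487em

Step -1: 0.825 ÷ 1.125 = 0.733
Step 0: 0.825em
Step 1: 0.825 × 1.125 = 0.928
Step 2: 0.825 × 1.125² = 1.044
Step 3: 0.825 × 1.125³ = 1.175
Step 4: 0.825 × 1.125⁴ = 1.321
Step 5: 0.825 × 1.125⁵ = 1.487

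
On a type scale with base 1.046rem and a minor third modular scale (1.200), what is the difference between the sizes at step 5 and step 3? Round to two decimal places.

Step 3: 1.046 × 1.200³ = 1.8075rem
Step 5: 1.046 × 1.200⁵ = 2.6028rem
Difference: 2.6028 − 1.8075 = 0.7953rem

0.80rem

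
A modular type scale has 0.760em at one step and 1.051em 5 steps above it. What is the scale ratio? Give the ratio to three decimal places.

The ratio satisfies 0.760 × r⁵ = 1.051, so r = (1.051 / 0.760)^(1/5).
r = 1.3829^(1/5) ≈ 1.0670

1.067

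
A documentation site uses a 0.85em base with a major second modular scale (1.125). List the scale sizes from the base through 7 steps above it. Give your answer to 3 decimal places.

0.850em, 0.956em, 1.076em, 1.210em, 1.362em, 1.532em, 1.723em, 1.939em

Step 0: 0.85em
Step 1: 0.85 × 1.125 = 0.956
Step 2: 0.85 × 1.125² = 1.076
Step 3: 0.85 × 1.125³ = 1.210
Step 4: 0.85 × 1.125⁴ = 1.362
Step 5: 0.85 × 1.125⁵ = 1.532
Step 6: 0.85 × 1.125⁶ = 1.723
Step 7: 0.85 × 1.125⁷ = 1.939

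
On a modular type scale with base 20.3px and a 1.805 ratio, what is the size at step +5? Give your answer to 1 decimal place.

20.3 × 1.805⁵ = 20.3 × 19.15958 ≈ 388.94

388.9px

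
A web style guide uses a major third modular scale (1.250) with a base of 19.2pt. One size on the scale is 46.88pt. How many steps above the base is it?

1.250ⁿ = 46.88 / 19.2 = 2.4417
n = ln(2.4417) / ln(1.250) = 0.8927 / 0.2231 ≈ 4.00

4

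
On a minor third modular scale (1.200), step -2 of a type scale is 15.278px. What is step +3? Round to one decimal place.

15.278 × 1.200⁵ = 15.278 × 2.48832 ≈ 38.017

38.0px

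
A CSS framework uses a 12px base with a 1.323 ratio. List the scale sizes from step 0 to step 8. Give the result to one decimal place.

Step 0: 12px
Step 1: 12.0 × 1.323 = 15.9
Step 2: 12.0 × 1.323² = 21.0
Step 3: 12.0 × 1.323³ = 27.8
Step 4: 12.0 × 1.323⁴ = 36.8
Step 5: 12.0 × 1.323⁵ = 48.6
Step 6: 12.0 × 1.323⁶ = 64.3
Step 7: 12.0 × 1.323⁷ = 85.1
Step 8: 12.0 × 1.323⁸ = 112.6

12.0px, 15.9px, 21.0px, 27.8px, 36.8px, 48.6px, 64.3px, 85.1px, 112.6px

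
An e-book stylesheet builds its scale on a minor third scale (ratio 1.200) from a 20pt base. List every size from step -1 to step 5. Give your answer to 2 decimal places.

Step -1: 20.0 ÷ 1.200 = 16.67
Step 0: 20pt
Step 1: 20.0 × 1.200 = 24.00
Step 2: 20.0 × 1.200² = 28.80
Step 3: 20.0 × 1.200³ = 34.56
Step 4: 20.0 × 1.200⁴ = 41.47
Step 5: 20.0 × 1.200⁵ = 49.77

16.67pt, 20.00pt, 24.00pt, 28.80pt, 34.56pt, 41.47pt, 49.77pt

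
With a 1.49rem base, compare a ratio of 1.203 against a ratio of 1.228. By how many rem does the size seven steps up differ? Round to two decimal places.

At 1.203: 1.49 × 1.203⁷ = 5.4331rem
At 1.228: 1.49 × 1.228⁷ = 6.2744rem
Difference: 6.2744 − 5.4331 = 0.8413rem

0.84rem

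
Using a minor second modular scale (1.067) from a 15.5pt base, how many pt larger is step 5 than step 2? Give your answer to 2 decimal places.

Step 2: 15.5 × 1.067² = 17.6466pt
Step 5: 15.5 × 1.067⁵ = 21.4365pt
Difference: 21.4365 − 17.6466 = 3.7899pt

3.79pt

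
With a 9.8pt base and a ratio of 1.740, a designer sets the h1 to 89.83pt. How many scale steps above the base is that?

4

1.740ⁿ = 89.83 / 9.8 = 9.1663
n = ln(9.1663) / ln(1.740) = 2.2155 / 0.5539 ≈ 4.00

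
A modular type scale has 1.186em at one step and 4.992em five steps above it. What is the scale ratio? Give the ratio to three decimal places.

1.333

r⁵ = 4.992 / 1.186, so r = (4.992/1.186)^(1/5).
r = 4.2091^(1/5) ≈ 1.3330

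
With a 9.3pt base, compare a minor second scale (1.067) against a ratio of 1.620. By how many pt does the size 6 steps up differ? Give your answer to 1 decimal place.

Minor second: 9.3 × 1.067⁶ = 13.724pt
At 1.620: 9.3 × 1.620⁶ = 168.102pt
Difference: 168.102 − 13.724 = 154.378pt

154.4pt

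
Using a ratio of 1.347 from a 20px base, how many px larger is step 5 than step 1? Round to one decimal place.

61.7px

Step 1: 20.0 × 1.347 = 26.940px
Step 5: 20.0 × 1.347⁵ = 88.689px
Difference: 88.689 − 26.940 = 61.749px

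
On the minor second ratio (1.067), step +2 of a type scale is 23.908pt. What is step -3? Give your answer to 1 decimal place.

17.3pt

The gap is -3 − (2) = -5 steps, so the factor is 1.067^-5.
23.908 ÷ 1.067⁵ = 23.908 ÷ 1.38300 ≈ 17.287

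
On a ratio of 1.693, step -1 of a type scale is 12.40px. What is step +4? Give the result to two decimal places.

12.40 × 1.693⁵ = 12.40 × 13.90864 ≈ 172.467

172.47px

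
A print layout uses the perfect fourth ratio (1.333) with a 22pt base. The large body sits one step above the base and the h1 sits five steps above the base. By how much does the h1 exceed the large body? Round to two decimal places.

Step 1: 22.0 × 1.333 = 29.3260pt
Step 5: 22.0 × 1.333⁵ = 92.5920pt
Difference: 92.5920 − 29.3260 = 63.2660pt

63.27pt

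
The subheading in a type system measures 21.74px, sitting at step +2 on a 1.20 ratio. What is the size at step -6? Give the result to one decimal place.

5.1px

21.74 ÷ 1.20⁸ = 21.74 ÷ 4.29982 ≈ 5.056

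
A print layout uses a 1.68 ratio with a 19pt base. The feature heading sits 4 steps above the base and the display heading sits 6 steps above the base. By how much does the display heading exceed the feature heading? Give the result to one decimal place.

Step 4: 19.0 × 1.68⁴ = 151.353pt
Step 6: 19.0 × 1.68⁶ = 427.178pt
Difference: 427.178 − 151.353 = 275.825pt

275.8pt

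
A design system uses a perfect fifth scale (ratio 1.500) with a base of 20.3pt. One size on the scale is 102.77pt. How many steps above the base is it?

1.500ⁿ = 102.77 / 20.3 = 5.0626
n = ln(5.0626) / ln(1.500) = 1.6219 / 0.4055 ≈ 4.00

4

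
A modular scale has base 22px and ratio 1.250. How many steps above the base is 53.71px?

4

1.250ⁿ = 53.71 / 22 = 2.4414
n = ln(2.4414) / ln(1.250) = 0.8926 / 0.2231 ≈ 4.00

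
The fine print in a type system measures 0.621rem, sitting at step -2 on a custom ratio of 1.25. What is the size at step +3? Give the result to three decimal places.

0.621 × 1.25⁵ = 0.621 × 3.05176 ≈ 1.895

1.895rem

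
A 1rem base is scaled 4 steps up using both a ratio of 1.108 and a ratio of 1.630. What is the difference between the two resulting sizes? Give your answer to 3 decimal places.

5.552rem

At 1.108: 1.0 × 1.108⁴ = 1.50716rem
At 1.630: 1.0 × 1.630⁴ = 7.05912rem
Difference: 7.05912 − 1.50716 = 5.55196rem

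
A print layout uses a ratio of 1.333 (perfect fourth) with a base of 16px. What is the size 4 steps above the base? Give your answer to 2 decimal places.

A modular type scale is a geometric sequence: sizeₙ = base × rⁿ.
16.0 × 1.333⁴ = 16.0 × 3.15733 ≈ 50.52

50.52px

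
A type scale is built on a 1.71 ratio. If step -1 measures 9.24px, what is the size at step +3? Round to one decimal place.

79.0px

9.24 × 1.71⁴ = 9.24 × 8.55036 ≈ 79.005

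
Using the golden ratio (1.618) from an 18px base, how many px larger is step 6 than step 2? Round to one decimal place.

275.8px

Step 2: 18.0 × 1.618² = 47.123px
Step 6: 18.0 × 1.618⁶ = 322.956px
Difference: 322.956 − 47.123 = 275.833px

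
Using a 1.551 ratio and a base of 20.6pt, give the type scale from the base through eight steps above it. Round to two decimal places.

20.60pt, 31.95pt, 49.56pt, 76.86pt, 119.21pt, 184.90pt, 286.77pt, 444.78pt, 689.86pt

Step 0: 20.6pt
Step 1: 20.6 × 1.551 = 31.95
Step 2: 20.6 × 1.551² = 49.56
Step 3: 20.6 × 1.551³ = 76.86
Step 4: 20.6 × 1.551⁴ = 119.21
Step 5: 20.6 × 1.551⁵ = 184.90
Step 6: 20.6 × 1.551⁶ = 286.77
Step 7: 20.6 × 1.551⁷ = 444.78
Step 8: 20.6 × 1.551⁸ = 689.86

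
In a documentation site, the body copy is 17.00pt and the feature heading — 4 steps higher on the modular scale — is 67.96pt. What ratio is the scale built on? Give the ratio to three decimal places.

r⁴ = 67.96 / 17.00, so r = (67.96/17.00)^(1/4).
r = 3.9976^(1/4) ≈ 1.4140

1.414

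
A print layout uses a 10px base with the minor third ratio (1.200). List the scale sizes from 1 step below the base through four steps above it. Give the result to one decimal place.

8.3px, 10.0px, 12.0px, 14.4px, 17.3px, 20.7px

Step -1: 10.0 ÷ 1.200 = 8.3
Step 0: 10px
Step 1: 10.0 × 1.200 = 12.0
Step 2: 10.0 × 1.200² = 14.4
Step 3: 10.0 × 1.200³ = 17.3
Step 4: 10.0 × 1.200⁴ = 20.7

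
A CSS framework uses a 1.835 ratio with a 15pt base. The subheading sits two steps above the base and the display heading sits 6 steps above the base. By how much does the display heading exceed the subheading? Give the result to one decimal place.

Step 2: 15.0 × 1.835² = 50.508pt
Step 6: 15.0 × 1.835⁶ = 572.674pt
Difference: 572.674 − 50.508 = 522.166pt

522.2pt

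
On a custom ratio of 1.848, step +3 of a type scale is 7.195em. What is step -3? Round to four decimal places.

The gap is -3 − (3) = -6 steps, so the factor is 1.848^-6.
7.195 ÷ 1.848⁶ = 7.195 ÷ 39.83014 ≈ 0.1806

0.1806em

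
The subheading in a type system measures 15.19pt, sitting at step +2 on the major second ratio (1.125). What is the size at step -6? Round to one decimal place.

5.9pt

Moving from step +2 to step -6 is 8 steps down, so divide by r⁸.
15.19 ÷ 1.125⁸ = 15.19 ÷ 2.56578 ≈ 5.920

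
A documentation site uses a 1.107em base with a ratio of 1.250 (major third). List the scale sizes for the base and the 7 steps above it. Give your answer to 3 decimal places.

Step 0: 1.107em
Step 1: 1.107 × 1.250 = 1.384
Step 2: 1.107 × 1.250² = 1.730
Step 3: 1.107 × 1.250³ = 2.162
Step 4: 1.107 × 1.250⁴ = 2.703
Step 5: 1.107 × 1.250⁵ = 3.378
Step 6: 1.107 × 1.250⁶ = 4.223
Step 7: 1.107 × 1.250⁷ = 5.279

1.107em, 1.384em, 1.730em, 2.162em, 2.703em, 3.378em, 4.223em, 5.279em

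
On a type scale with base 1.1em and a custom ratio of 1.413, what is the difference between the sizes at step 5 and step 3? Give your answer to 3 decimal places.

3.093em

Step 3: 1.1 × 1.413³ = 3.10327em
Step 5: 1.1 × 1.413⁵ = 6.19589em
Difference: 6.19589 − 3.10327 = 3.09262em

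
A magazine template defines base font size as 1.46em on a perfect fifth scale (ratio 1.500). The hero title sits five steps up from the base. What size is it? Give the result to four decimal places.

Every step multiplies by the scale ratio.
1.46 × 1.500⁵ = 1.46 × 7.59375 ≈ 11.0869

11.0869em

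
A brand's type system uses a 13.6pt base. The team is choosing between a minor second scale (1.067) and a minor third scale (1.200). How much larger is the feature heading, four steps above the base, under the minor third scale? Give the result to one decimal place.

Minor second: 13.6 × 1.067⁴ = 17.628pt
Minor third: 13.6 × 1.200⁴ = 28.201pt
Difference: 28.201 − 17.628 = 10.573pt

10.6pt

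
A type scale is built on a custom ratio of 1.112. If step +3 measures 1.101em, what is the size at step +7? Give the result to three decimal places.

1.683em

1.101 × 1.112⁴ = 1.101 × 1.52904 ≈ 1.683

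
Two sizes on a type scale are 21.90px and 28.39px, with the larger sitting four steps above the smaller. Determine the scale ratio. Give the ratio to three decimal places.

1.067

r⁴ = 28.39 / 21.90, so r = (28.39/21.90)^(1/4).
r = 1.2963^(1/4) ≈ 1.0670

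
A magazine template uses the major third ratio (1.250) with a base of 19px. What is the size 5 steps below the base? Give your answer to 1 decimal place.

19.0 ÷ 1.250⁵ = 19.0 ÷ 3.05176 ≈ 6.23

6.2px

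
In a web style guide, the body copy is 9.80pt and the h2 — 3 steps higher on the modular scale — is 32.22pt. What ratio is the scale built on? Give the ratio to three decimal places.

1.487

r³ = 32.22 / 9.80, so r = (32.22/9.80)^(1/3).
r = 3.2878^(1/3) ≈ 1.4870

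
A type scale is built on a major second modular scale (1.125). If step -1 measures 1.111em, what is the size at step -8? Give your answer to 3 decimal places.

0.487em

1.111 ÷ 1.125⁷ = 1.111 ÷ 2.28070 ≈ 0.487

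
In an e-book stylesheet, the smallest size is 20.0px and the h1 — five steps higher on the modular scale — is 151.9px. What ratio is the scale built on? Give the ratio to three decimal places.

1.500

r⁵ = 151.9 / 20.0, so r = (151.9/20.0)^(1/5).
r = 7.5950^(1/5) ≈ 1.5000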